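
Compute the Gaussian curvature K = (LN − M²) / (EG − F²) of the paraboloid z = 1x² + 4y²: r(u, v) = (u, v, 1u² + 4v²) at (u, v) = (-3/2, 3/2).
K = 4/5929

Coefficients of the first fundamental form: E = 4*u^2 + 1, F = 16*u*v, G = 64*v^2 + 1.
Coefficients of the second fundamental form: L = 2/sqrt(4*u^2 + 64*v^2 + 1), M = 0, N = 8/sqrt(4*u^2 + 64*v^2 + 1).
Assemble K = (LN − M²)/(EG − F²) = 16/(16*u^4 + 512*u^2*v^2 + 8*u^2 + 4096*v^4 + 128*v^2 + 1). At (u, v) = (-3/2, 3/2): K = 4/5929.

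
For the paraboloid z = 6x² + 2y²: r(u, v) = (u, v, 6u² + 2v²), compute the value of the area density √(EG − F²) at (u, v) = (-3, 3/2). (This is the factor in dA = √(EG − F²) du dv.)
√(EG − F²)|_{(-3, 3/2)} = sqrt(1333)

E = 144*u^2 + 1, F = 48*u*v, G = 16*v^2 + 1, so EG − F² = 144*u^2 + 16*v^2 + 1. Taking the positive square root: √(EG − F²) = sqrt(144*u^2 + 16*v^2 + 1). At (u, v) = (-3, 3/2): sqrt(1333).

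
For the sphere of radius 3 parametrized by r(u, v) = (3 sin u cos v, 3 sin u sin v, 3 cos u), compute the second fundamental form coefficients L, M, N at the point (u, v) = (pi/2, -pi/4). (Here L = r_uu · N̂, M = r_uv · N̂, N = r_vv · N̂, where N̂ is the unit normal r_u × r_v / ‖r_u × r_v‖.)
L = -3;  M = 0;  N = -3

Compute the unit normal N̂(u, v) = (sin(u)^2*cos(v)/Abs(sin(u)), sin(u)^2*sin(v)/Abs(sin(u)), sin(2*u)/(2*Abs(sin(u)))), and the second partials r_uu, r_uv, r_vv. Take dot products:
  L(u, v) = r_uu · N̂ = -3*sin(u)/Abs(sin(u)),
  M(u, v) = r_uv · N̂ = 0,
  N(u, v) = r_vv · N̂ = -3*sin(u)^3/Abs(sin(u)).
Evaluating at (u, v) = (pi/2, -pi/4):
  L = -3, M = 0, N = -3.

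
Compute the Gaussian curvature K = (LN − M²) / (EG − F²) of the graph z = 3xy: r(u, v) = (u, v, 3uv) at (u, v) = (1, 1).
K = -9/361

Coefficients of the first fundamental form: E = 9*v^2 + 1, F = 9*u*v, G = 9*u^2 + 1.
Coefficients of the second fundamental form: L = 0, M = 3/sqrt(9*u^2 + 9*v^2 + 1), N = 0.
Assemble K = (LN − M²)/(EG − F²) = -9/(81*u^4 + 162*u^2*v^2 + 18*u^2 + 81*v^4 + 18*v^2 + 1). At (u, v) = (1, 1): K = -9/361.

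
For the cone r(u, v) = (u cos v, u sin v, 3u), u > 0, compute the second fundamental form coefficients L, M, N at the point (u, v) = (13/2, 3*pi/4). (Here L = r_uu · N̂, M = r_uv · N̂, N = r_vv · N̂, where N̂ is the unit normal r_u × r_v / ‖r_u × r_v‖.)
L = 0;  M = 0;  N = 39*sqrt(10)/20

Compute the unit normal N̂(u, v) = (-3*sqrt(10)*u*cos(v)/(10*Abs(u)), -3*sqrt(10)*u*sin(v)/(10*Abs(u)), sqrt(10)*u/(10*Abs(u))), and the second partials r_uu, r_uv, r_vv. Take dot products:
  L(u, v) = r_uu · N̂ = 0,
  M(u, v) = r_uv · N̂ = 0,
  N(u, v) = r_vv · N̂ = 3*sqrt(10)*u^2/(10*Abs(u)).
Evaluating at (u, v) = (13/2, 3*pi/4):
  L = 0, M = 0, N = 39*sqrt(10)/20.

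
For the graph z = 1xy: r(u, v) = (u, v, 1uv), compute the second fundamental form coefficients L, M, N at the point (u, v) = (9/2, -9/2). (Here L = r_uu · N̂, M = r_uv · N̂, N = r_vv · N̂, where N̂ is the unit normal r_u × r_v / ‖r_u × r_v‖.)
L = 0;  M = sqrt(166)/83;  N = 0

Compute the unit normal N̂(u, v) = (-v/sqrt(u^2 + v^2 + 1), -u/sqrt(u^2 + v^2 + 1), 1/sqrt(u^2 + v^2 + 1)), and the second partials r_uu, r_uv, r_vv. Take dot products:
  L(u, v) = r_uu · N̂ = 0,
  M(u, v) = r_uv · N̂ = 1/sqrt(u^2 + v^2 + 1),
  N(u, v) = r_vv · N̂ = 0.
Evaluating at (u, v) = (9/2, -9/2):
  L = 0, M = sqrt(166)/83, N = 0.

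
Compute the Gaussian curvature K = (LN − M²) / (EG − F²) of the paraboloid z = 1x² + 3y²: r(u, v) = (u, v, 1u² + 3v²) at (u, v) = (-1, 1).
K = 12/1681

Coefficients of the first fundamental form: E = 4*u^2 + 1, F = 12*u*v, G = 36*v^2 + 1.
Coefficients of the second fundamental form: L = 2/sqrt(4*u^2 + 36*v^2 + 1), M = 0, N = 6/sqrt(4*u^2 + 36*v^2 + 1).
Assemble K = (LN − M²)/(EG − F²) = 12/(16*u^4 + 288*u^2*v^2 + 8*u^2 + 1296*v^4 + 72*v^2 + 1). At (u, v) = (-1, 1): K = 12/1681.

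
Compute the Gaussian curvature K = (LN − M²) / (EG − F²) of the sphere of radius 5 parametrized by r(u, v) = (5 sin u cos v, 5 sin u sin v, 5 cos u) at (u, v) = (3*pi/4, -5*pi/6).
K = 1/25

Coefficients of the first fundamental form: E = 25, F = 0, G = 25*sin(u)^2.
Coefficients of the second fundamental form: L = -5*sin(u)/Abs(sin(u)), M = 0, N = -5*sin(u)^3/Abs(sin(u)).
Assemble K = (LN − M²)/(EG − F²) = 1/25. At (u, v) = (3*pi/4, -5*pi/6): K = 1/25.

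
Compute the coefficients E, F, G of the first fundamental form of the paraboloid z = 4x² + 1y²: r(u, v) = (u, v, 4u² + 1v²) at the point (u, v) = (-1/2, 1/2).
E = 17;  F = -4;  G = 2

Partials: r_u = (1, 0, 8*u), r_v = (0, 1, 2*v). As functions of (u, v):
  E = r_u · r_u = 64*u^2 + 1,
  F = r_u · r_v = 16*u*v,
  G = r_v · r_v = 4*v^2 + 1.
Evaluating at (u, v) = (-1/2, 1/2): E = 17, F = -4, G = 2.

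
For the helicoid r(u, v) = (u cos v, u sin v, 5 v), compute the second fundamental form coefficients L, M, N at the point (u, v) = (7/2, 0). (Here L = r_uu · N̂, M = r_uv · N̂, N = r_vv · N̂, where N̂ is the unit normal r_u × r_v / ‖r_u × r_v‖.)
L = 0;  M = -10*sqrt(149)/149;  N = 0

Compute the unit normal N̂(u, v) = (5*sin(v)/sqrt(u^2 + 25), -5*cos(v)/sqrt(u^2 + 25), u/sqrt(u^2 + 25)), and the second partials r_uu, r_uv, r_vv. Take dot products:
  L(u, v) = r_uu · N̂ = 0,
  M(u, v) = r_uv · N̂ = -5/sqrt(u^2 + 25),
  N(u, v) = r_vv · N̂ = 0.
Evaluating at (u, v) = (7/2, 0):
  L = 0, M = -10*sqrt(149)/149, N = 0.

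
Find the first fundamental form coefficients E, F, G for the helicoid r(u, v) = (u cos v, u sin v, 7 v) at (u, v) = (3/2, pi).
E = 1;  F = 0;  G = 205/4

Partials: r_u = (cos(v), sin(v), 0), r_v = (-u*sin(v), u*cos(v), 7). As functions of (u, v):
  E = r_u · r_u = 1,
  F = r_u · r_v = 0,
  G = r_v · r_v = u^2 + 49.
Evaluating at (u, v) = (3/2, pi): E = 1, F = 0, G = 205/4.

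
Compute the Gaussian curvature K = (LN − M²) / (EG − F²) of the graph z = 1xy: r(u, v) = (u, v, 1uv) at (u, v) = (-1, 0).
K = -1/4

Coefficients of the first fundamental form: E = v^2 + 1, F = u*v, G = u^2 + 1.
Coefficients of the second fundamental form: L = 0, M = 1/sqrt(u^2 + v^2 + 1), N = 0.
Assemble K = (LN − M²)/(EG − F²) = 1/((u^2*v^2 - (u^2 + 1)*(v^2 + 1))*(u^2 + v^2 + 1)). At (u, v) = (-1, 0): K = -1/4.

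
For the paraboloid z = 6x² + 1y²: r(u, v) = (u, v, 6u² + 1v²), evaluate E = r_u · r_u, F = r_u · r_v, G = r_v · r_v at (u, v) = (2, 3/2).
E = 577;  F = 72;  G = 10

Partials: r_u = (1, 0, 12*u), r_v = (0, 1, 2*v). As functions of (u, v):
  E = r_u · r_u = 144*u^2 + 1,
  F = r_u · r_v = 24*u*v,
  G = r_v · r_v = 4*v^2 + 1.
Evaluating at (u, v) = (2, 3/2): E = 577, F = 72, G = 10.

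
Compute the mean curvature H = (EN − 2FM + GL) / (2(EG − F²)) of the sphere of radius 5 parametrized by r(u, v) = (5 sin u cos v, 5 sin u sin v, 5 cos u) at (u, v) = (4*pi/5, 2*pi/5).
H = -1/5

With E = 25, F = 0, G = 25*sin(u)^2, L = -5*sin(u)/Abs(sin(u)), M = 0, N = -5*sin(u)^3/Abs(sin(u)), assemble
  H = (EN − 2FM + GL) / (2(EG − F²)) = -sin(u)/(5*Abs(sin(u))).
At (u, v) = (4*pi/5, 2*pi/5): H = -1/5.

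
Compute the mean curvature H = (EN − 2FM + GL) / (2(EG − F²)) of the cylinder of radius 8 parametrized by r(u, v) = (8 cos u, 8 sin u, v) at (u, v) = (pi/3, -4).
H = -1/16

With E = 64, F = 0, G = 1, L = -8, M = 0, N = 0, assemble
  H = (EN − 2FM + GL) / (2(EG − F²)) = -1/16.
At (u, v) = (pi/3, -4): H = -1/16.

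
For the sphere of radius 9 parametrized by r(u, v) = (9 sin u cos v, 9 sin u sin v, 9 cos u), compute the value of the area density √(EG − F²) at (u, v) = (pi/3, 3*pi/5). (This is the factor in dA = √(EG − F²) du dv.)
√(EG − F²)|_{(pi/3, 3*pi/5)} = 81*sqrt(3)/2

E = 81, F = 0, G = 81*sin(u)^2, so EG − F² = 6561*sin(u)^2. Taking the positive square root: √(EG − F²) = 81*Abs(sin(u)). At (u, v) = (pi/3, 3*pi/5): 81*sqrt(3)/2.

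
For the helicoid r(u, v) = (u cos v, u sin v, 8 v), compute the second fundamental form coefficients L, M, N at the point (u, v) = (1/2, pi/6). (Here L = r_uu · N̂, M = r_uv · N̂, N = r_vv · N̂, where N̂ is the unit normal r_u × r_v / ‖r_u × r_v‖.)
L = 0;  M = -16*sqrt(257)/257;  N = 0

Compute the unit normal N̂(u, v) = (8*sin(v)/sqrt(u^2 + 64), -8*cos(v)/sqrt(u^2 + 64), u/sqrt(u^2 + 64)), and the second partials r_uu, r_uv, r_vv. Take dot products:
  L(u, v) = r_uu · N̂ = 0,
  M(u, v) = r_uv · N̂ = -8/sqrt(u^2 + 64),
  N(u, v) = r_vv · N̂ = 0.
Evaluating at (u, v) = (1/2, pi/6):
  L = 0, M = -16*sqrt(257)/257, N = 0.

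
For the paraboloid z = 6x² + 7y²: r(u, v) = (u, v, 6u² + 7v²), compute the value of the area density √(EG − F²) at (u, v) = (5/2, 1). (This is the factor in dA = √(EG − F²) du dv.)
√(EG − F²)|_{(5/2, 1)} = sqrt(1097)

E = 144*u^2 + 1, F = 168*u*v, G = 196*v^2 + 1, so EG − F² = 144*u^2 + 196*v^2 + 1. Taking the positive square root: √(EG − F²) = sqrt(144*u^2 + 196*v^2 + 1). At (u, v) = (5/2, 1): sqrt(1097).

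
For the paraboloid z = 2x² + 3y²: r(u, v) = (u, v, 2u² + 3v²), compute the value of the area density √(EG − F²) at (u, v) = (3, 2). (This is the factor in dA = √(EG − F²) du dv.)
√(EG − F²)|_{(3, 2)} = 17

E = 16*u^2 + 1, F = 24*u*v, G = 36*v^2 + 1, so EG − F² = 16*u^2 + 36*v^2 + 1. Taking the positive square root: √(EG − F²) = sqrt(16*u^2 + 36*v^2 + 1). At (u, v) = (3, 2): 17.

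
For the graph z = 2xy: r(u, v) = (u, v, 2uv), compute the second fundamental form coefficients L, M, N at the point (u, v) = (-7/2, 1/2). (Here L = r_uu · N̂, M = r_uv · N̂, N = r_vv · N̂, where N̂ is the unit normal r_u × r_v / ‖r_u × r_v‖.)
L = 0;  M = 2*sqrt(51)/51;  N = 0

Compute the unit normal N̂(u, v) = (-2*v/sqrt(4*u^2 + 4*v^2 + 1), -2*u/sqrt(4*u^2 + 4*v^2 + 1), 1/sqrt(4*u^2 + 4*v^2 + 1)), and the second partials r_uu, r_uv, r_vv. Take dot products:
  L(u, v) = r_uu · N̂ = 0,
  M(u, v) = r_uv · N̂ = 2/sqrt(4*u^2 + 4*v^2 + 1),
  N(u, v) = r_vv · N̂ = 0.
Evaluating at (u, v) = (-7/2, 1/2):
  L = 0, M = 2*sqrt(51)/51, N = 0.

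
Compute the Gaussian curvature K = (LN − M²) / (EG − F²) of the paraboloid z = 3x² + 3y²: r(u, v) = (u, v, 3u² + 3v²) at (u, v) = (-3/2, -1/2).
K = 36/8281

Coefficients of the first fundamental form: E = 36*u^2 + 1, F = 36*u*v, G = 36*v^2 + 1.
Coefficients of the second fundamental form: L = 6/sqrt(36*u^2 + 36*v^2 + 1), M = 0, N = 6/sqrt(36*u^2 + 36*v^2 + 1).
Assemble K = (LN − M²)/(EG − F²) = 36/(1296*u^4 + 2592*u^2*v^2 + 72*u^2 + 1296*v^4 + 72*v^2 + 1). At (u, v) = (-3/2, -1/2): K = 36/8281.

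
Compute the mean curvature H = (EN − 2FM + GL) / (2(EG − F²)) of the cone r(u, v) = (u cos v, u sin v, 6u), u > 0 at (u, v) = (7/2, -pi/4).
H = 6*sqrt(37)/259

With E = 37, F = 0, G = u^2, L = 0, M = 0, N = 6*sqrt(37)*u^2/(37*Abs(u)), assemble
  H = (EN − 2FM + GL) / (2(EG − F²)) = 3*sqrt(37)/(37*Abs(u)).
At (u, v) = (7/2, -pi/4): H = 6*sqrt(37)/259.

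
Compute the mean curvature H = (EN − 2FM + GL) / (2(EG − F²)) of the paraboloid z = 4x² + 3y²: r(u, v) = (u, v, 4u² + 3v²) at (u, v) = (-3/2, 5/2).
H = 1339*sqrt(370)/136900

With E = 64*u^2 + 1, F = 48*u*v, G = 36*v^2 + 1, L = 8/sqrt(64*u^2 + 36*v^2 + 1), M = 0, N = 6/sqrt(64*u^2 + 36*v^2 + 1), assemble
  H = (EN − 2FM + GL) / (2(EG − F²)) = (192*u^2 + 144*v^2 + 7)/(64*u^2 + 36*v^2 + 1)^(3/2).
At (u, v) = (-3/2, 5/2): H = 1339*sqrt(370)/136900.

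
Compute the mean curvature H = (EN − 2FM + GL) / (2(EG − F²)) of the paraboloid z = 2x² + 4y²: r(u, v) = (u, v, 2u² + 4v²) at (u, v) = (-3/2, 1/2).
H = 182*sqrt(53)/2809

With E = 16*u^2 + 1, F = 32*u*v, G = 64*v^2 + 1, L = 4/sqrt(16*u^2 + 64*v^2 + 1), M = 0, N = 8/sqrt(16*u^2 + 64*v^2 + 1), assemble
  H = (EN − 2FM + GL) / (2(EG − F²)) = 2*(32*u^2 + 64*v^2 + 3)/(16*u^2 + 64*v^2 + 1)^(3/2).
At (u, v) = (-3/2, 1/2): H = 182*sqrt(53)/2809.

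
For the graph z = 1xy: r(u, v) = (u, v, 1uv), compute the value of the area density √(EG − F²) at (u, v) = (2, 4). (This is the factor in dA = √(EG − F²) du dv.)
√(EG − F²)|_{(2, 4)} = sqrt(21)

E = v^2 + 1, F = u*v, G = u^2 + 1, so EG − F² = u^2 + v^2 + 1. Taking the positive square root: √(EG − F²) = sqrt(u^2 + v^2 + 1). At (u, v) = (2, 4): sqrt(21).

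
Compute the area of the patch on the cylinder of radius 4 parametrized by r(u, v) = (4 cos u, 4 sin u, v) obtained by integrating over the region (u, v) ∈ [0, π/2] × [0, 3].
Area = 6*pi

Area = ∫∫ √(EG − F²) du dv with √(EG − F²) = 4. Integrating over [0, π/2] × [0, 3] gives 6*pi.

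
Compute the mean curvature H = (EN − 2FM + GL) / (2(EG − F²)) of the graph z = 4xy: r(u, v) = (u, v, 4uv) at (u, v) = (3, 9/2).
H = -864*sqrt(469)/219961

With E = 16*v^2 + 1, F = 16*u*v, G = 16*u^2 + 1, L = 0, M = 4/sqrt(16*u^2 + 16*v^2 + 1), N = 0, assemble
  H = (EN − 2FM + GL) / (2(EG − F²)) = -64*u*v/(16*u^2 + 16*v^2 + 1)^(3/2).
At (u, v) = (3, 9/2): H = -864*sqrt(469)/219961.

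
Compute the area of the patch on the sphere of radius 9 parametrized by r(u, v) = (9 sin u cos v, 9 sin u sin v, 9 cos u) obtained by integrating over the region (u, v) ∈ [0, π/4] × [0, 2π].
Area = 81*pi*(2 - sqrt(2))

Area = ∫∫ √(EG − F²) du dv with √(EG − F²) = 81*Abs(sin(u)). Integrating over [0, π/4] × [0, 2π] gives 81*pi*(2 - sqrt(2)).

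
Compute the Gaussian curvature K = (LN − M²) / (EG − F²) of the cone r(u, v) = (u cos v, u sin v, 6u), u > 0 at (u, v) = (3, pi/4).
K = 0

Coefficients of the first fundamental form: E = 37, F = 0, G = u^2.
Coefficients of the second fundamental form: L = 0, M = 0, N = 6*sqrt(37)*u^2/(37*Abs(u)).
Assemble K = (LN − M²)/(EG − F²) = 0. At (u, v) = (3, pi/4): K = 0.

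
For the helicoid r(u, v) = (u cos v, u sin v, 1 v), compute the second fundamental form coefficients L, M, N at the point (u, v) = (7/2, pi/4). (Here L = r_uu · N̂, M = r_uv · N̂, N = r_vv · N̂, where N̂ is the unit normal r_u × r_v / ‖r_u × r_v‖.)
L = 0;  M = -2*sqrt(53)/53;  N = 0

Compute the unit normal N̂(u, v) = (sin(v)/sqrt(u^2 + 1), -cos(v)/sqrt(u^2 + 1), u/sqrt(u^2 + 1)), and the second partials r_uu, r_uv, r_vv. Take dot products:
  L(u, v) = r_uu · N̂ = 0,
  M(u, v) = r_uv · N̂ = -1/sqrt(u^2 + 1),
  N(u, v) = r_vv · N̂ = 0.
Evaluating at (u, v) = (7/2, pi/4):
  L = 0, M = -2*sqrt(53)/53, N = 0.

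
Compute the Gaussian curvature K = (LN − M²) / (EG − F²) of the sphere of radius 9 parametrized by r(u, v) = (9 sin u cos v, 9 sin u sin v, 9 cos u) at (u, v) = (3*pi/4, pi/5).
K = 1/81

Coefficients of the first fundamental form: E = 81, F = 0, G = 81*sin(u)^2.
Coefficients of the second fundamental form: L = -9*sin(u)/Abs(sin(u)), M = 0, N = -9*sin(u)^3/Abs(sin(u)).
Assemble K = (LN − M²)/(EG − F²) = 1/81. At (u, v) = (3*pi/4, pi/5): K = 1/81.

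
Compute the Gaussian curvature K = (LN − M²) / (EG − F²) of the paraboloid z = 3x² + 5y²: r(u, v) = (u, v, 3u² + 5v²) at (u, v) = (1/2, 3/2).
K = 12/11045

Coefficients of the first fundamental form: E = 36*u^2 + 1, F = 60*u*v, G = 100*v^2 + 1.
Coefficients of the second fundamental form: L = 6/sqrt(36*u^2 + 100*v^2 + 1), M = 0, N = 10/sqrt(36*u^2 + 100*v^2 + 1).
Assemble K = (LN − M²)/(EG − F²) = 60/(1296*u^4 + 7200*u^2*v^2 + 72*u^2 + 10000*v^4 + 200*v^2 + 1). At (u, v) = (1/2, 3/2): K = 12/11045.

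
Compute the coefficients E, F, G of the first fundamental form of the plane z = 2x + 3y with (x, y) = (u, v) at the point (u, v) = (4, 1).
E = 5;  F = 6;  G = 10

Partials: r_u = (1, 0, 2), r_v = (0, 1, 3). As functions of (u, v):
  E = r_u · r_u = 5,
  F = r_u · r_v = 6,
  G = r_v · r_v = 10.
Evaluating at (u, v) = (4, 1): E = 5, F = 6, G = 10.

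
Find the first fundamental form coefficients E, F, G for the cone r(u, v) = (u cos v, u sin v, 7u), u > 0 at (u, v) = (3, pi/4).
E = 50;  F = 0;  G = 9

Partials: r_u = (cos(v), sin(v), 7), r_v = (-u*sin(v), u*cos(v), 0). As functions of (u, v):
  E = r_u · r_u = 50,
  F = r_u · r_v = 0,
  G = r_v · r_v = u^2.
Evaluating at (u, v) = (3, pi/4): E = 50, F = 0, G = 9.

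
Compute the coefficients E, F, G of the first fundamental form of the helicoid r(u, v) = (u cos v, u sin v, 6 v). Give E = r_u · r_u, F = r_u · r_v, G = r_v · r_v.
E = 1;  F = 0;  G = u^2 + 36

Compute partials: r_u = (cos(v), sin(v), 0), r_v = (-u*sin(v), u*cos(v), 6). Then
  E = r_u · r_u = 1,
  F = r_u · r_v = 0,
  G = r_v · r_v = u^2 + 36.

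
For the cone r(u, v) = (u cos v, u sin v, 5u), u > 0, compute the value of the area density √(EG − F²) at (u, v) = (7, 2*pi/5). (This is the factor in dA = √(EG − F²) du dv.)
√(EG − F²)|_{(7, 2*pi/5)} = 7*sqrt(26)

E = 26, F = 0, G = u^2, so EG − F² = 26*u^2. Taking the positive square root: √(EG − F²) = sqrt(26)*Abs(u). At (u, v) = (7, 2*pi/5): 7*sqrt(26).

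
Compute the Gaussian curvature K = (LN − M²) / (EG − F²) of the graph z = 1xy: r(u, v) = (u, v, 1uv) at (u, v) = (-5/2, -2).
K = -16/2025

Coefficients of the first fundamental form: E = v^2 + 1, F = u*v, G = u^2 + 1.
Coefficients of the second fundamental form: L = 0, M = 1/sqrt(u^2 + v^2 + 1), N = 0.
Assemble K = (LN − M²)/(EG − F²) = 1/((u^2*v^2 - (u^2 + 1)*(v^2 + 1))*(u^2 + v^2 + 1)). At (u, v) = (-5/2, -2): K = -16/2025.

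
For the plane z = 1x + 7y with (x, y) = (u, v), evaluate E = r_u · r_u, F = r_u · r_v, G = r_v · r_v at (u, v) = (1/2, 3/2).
E = 2;  F = 7;  G = 50

Partials: r_u = (1, 0, 1), r_v = (0, 1, 7). As functions of (u, v):
  E = r_u · r_u = 2,
  F = r_u · r_v = 7,
  G = r_v · r_v = 50.
Evaluating at (u, v) = (1/2, 3/2): E = 2, F = 7, G = 50.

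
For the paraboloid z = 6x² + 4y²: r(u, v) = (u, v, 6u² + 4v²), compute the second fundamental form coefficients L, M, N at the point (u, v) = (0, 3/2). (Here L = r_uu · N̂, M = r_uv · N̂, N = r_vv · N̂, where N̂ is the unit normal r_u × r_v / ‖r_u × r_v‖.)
L = 12*sqrt(145)/145;  M = 0;  N = 8*sqrt(145)/145

Compute the unit normal N̂(u, v) = (-12*u/sqrt(144*u^2 + 64*v^2 + 1), -8*v/sqrt(144*u^2 + 64*v^2 + 1), 1/sqrt(144*u^2 + 64*v^2 + 1)), and the second partials r_uu, r_uv, r_vv. Take dot products:
  L(u, v) = r_uu · N̂ = 12/sqrt(144*u^2 + 64*v^2 + 1),
  M(u, v) = r_uv · N̂ = 0,
  N(u, v) = r_vv · N̂ = 8/sqrt(144*u^2 + 64*v^2 + 1).
Evaluating at (u, v) = (0, 3/2):
  L = 12*sqrt(145)/145, M = 0, N = 8*sqrt(145)/145.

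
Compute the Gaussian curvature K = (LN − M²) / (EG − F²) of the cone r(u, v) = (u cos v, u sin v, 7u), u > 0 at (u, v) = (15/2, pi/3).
K = 0

Coefficients of the first fundamental form: E = 50, F = 0, G = u^2.
Coefficients of the second fundamental form: L = 0, M = 0, N = 7*sqrt(2)*u^2/(10*Abs(u)).
Assemble K = (LN − M²)/(EG − F²) = 0. At (u, v) = (15/2, pi/3): K = 0.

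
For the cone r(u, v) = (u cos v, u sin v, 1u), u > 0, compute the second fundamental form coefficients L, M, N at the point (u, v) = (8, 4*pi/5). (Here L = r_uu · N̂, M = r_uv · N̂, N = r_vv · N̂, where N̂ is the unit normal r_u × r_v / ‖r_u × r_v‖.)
L = 0;  M = 0;  N = 4*sqrt(2)

Compute the unit normal N̂(u, v) = (-sqrt(2)*u*cos(v)/(2*Abs(u)), -sqrt(2)*u*sin(v)/(2*Abs(u)), sqrt(2)*u/(2*Abs(u))), and the second partials r_uu, r_uv, r_vv. Take dot products:
  L(u, v) = r_uu · N̂ = 0,
  M(u, v) = r_uv · N̂ = 0,
  N(u, v) = r_vv · N̂ = sqrt(2)*u^2/(2*Abs(u)).
Evaluating at (u, v) = (8, 4*pi/5):
  L = 0, M = 0, N = 4*sqrt(2).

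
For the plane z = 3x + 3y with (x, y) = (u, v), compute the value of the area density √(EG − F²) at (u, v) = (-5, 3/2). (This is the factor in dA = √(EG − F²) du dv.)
√(EG − F²)|_{(-5, 3/2)} = sqrt(19)

E = 10, F = 9, G = 10, so EG − F² = 19. Taking the positive square root: √(EG − F²) = sqrt(19). At (u, v) = (-5, 3/2): sqrt(19).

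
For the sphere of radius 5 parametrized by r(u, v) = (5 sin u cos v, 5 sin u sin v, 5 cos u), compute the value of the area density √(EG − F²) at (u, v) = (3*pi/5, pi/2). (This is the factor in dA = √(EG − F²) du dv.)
√(EG − F²)|_{(3*pi/5, pi/2)} = 25*sqrt(2*sqrt(5) + 10)/4

E = 25, F = 0, G = 25*sin(u)^2, so EG − F² = 625*sin(u)^2. Taking the positive square root: √(EG − F²) = 25*Abs(sin(u)). At (u, v) = (3*pi/5, pi/2): 25*sqrt(2*sqrt(5) + 10)/4.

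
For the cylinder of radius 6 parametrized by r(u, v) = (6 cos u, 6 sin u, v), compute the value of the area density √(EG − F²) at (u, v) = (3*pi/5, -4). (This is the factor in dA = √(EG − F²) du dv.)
√(EG − F²)|_{(3*pi/5, -4)} = 6

E = 36, F = 0, G = 1, so EG − F² = 36. Taking the positive square root: √(EG − F²) = 6. At (u, v) = (3*pi/5, -4): 6.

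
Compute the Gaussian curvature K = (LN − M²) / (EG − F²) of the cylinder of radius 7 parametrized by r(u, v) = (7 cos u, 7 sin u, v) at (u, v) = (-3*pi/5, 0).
K = 0

Coefficients of the first fundamental form: E = 49, F = 0, G = 1.
Coefficients of the second fundamental form: L = -7, M = 0, N = 0.
Assemble K = (LN − M²)/(EG − F²) = 0. At (u, v) = (-3*pi/5, 0): K = 0.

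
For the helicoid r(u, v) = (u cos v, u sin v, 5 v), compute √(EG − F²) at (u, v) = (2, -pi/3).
√(EG − F²)|_{(2, -pi/3)} = sqrt(29)

E = 1, F = 0, G = u^2 + 25; EG − F² = u^2 + 25; √(EG − F²) = sqrt(u^2 + 25). At the given point: sqrt(29).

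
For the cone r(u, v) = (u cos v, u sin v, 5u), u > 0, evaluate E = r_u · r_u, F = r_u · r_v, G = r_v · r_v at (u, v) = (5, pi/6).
E = 26;  F = 0;  G = 25

Partials: r_u = (cos(v), sin(v), 5), r_v = (-u*sin(v), u*cos(v), 0). As functions of (u, v):
  E = r_u · r_u = 26,
  F = r_u · r_v = 0,
  G = r_v · r_v = u^2.
Evaluating at (u, v) = (5, pi/6): E = 26, F = 0, G = 25.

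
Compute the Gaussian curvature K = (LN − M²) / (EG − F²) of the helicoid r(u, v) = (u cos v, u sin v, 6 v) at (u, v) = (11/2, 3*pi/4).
K = -576/70225

Coefficients of the first fundamental form: E = 1, F = 0, G = u^2 + 36.
Coefficients of the second fundamental form: L = 0, M = -6/sqrt(u^2 + 36), N = 0.
Assemble K = (LN − M²)/(EG − F²) = -36/(u^2 + 36)^2. At (u, v) = (11/2, 3*pi/4): K = -576/70225.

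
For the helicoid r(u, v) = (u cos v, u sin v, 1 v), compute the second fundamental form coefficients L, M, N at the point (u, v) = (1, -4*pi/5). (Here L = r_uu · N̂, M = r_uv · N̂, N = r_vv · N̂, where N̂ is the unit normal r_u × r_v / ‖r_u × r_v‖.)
L = 0;  M = -sqrt(2)/2;  N = 0

Compute the unit normal N̂(u, v) = (sin(v)/sqrt(u^2 + 1), -cos(v)/sqrt(u^2 + 1), u/sqrt(u^2 + 1)), and the second partials r_uu, r_uv, r_vv. Take dot products:
  L(u, v) = r_uu · N̂ = 0,
  M(u, v) = r_uv · N̂ = -1/sqrt(u^2 + 1),
  N(u, v) = r_vv · N̂ = 0.
Evaluating at (u, v) = (1, -4*pi/5):
  L = 0, M = -sqrt(2)/2, N = 0.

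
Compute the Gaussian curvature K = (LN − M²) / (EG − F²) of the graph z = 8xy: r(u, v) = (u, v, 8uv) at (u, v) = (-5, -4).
K = -64/6890625

Coefficients of the first fundamental form: E = 64*v^2 + 1, F = 64*u*v, G = 64*u^2 + 1.
Coefficients of the second fundamental form: L = 0, M = 8/sqrt(64*u^2 + 64*v^2 + 1), N = 0.
Assemble K = (LN − M²)/(EG − F²) = -64/(4096*u^4 + 8192*u^2*v^2 + 128*u^2 + 4096*v^4 + 128*v^2 + 1). At (u, v) = (-5, -4): K = -64/6890625.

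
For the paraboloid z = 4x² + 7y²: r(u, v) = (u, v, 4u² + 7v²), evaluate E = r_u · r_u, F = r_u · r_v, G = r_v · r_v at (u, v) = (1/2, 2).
E = 17;  F = 112;  G = 785

Partials: r_u = (1, 0, 8*u), r_v = (0, 1, 14*v). As functions of (u, v):
  E = r_u · r_u = 64*u^2 + 1,
  F = r_u · r_v = 112*u*v,
  G = r_v · r_v = 196*v^2 + 1.
Evaluating at (u, v) = (1/2, 2): E = 17, F = 112, G = 785.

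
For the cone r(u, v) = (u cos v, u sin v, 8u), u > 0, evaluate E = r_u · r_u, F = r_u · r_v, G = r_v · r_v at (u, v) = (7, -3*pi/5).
E = 65;  F = 0;  G = 49

Partials: r_u = (cos(v), sin(v), 8), r_v = (-u*sin(v), u*cos(v), 0). As functions of (u, v):
  E = r_u · r_u = 65,
  F = r_u · r_v = 0,
  G = r_v · r_v = u^2.
Evaluating at (u, v) = (7, -3*pi/5): E = 65, F = 0, G = 49.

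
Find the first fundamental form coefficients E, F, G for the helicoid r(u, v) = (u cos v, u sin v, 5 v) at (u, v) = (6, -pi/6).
E = 1;  F = 0;  G = 61

Partials: r_u = (cos(v), sin(v), 0), r_v = (-u*sin(v), u*cos(v), 5). As functions of (u, v):
  E = r_u · r_u = 1,
  F = r_u · r_v = 0,
  G = r_v · r_v = u^2 + 25.
Evaluating at (u, v) = (6, -pi/6): E = 1, F = 0, G = 61.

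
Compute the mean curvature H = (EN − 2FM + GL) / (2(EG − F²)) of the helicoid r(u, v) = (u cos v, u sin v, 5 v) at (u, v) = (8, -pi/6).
H = 0

With E = 1, F = 0, G = u^2 + 25, L = 0, M = -5/sqrt(u^2 + 25), N = 0, assemble
  H = (EN − 2FM + GL) / (2(EG − F²)) = 0.
At (u, v) = (8, -pi/6): H = 0.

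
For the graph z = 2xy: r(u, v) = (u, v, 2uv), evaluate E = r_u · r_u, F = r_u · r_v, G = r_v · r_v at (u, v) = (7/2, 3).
E = 37;  F = 42;  G = 50

Partials: r_u = (1, 0, 2*v), r_v = (0, 1, 2*u). As functions of (u, v):
  E = r_u · r_u = 4*v^2 + 1,
  F = r_u · r_v = 4*u*v,
  G = r_v · r_v = 4*u^2 + 1.
Evaluating at (u, v) = (7/2, 3): E = 37, F = 42, G = 50.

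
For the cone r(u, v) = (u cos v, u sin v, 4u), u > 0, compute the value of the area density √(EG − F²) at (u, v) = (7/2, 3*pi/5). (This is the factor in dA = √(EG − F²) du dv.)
√(EG − F²)|_{(7/2, 3*pi/5)} = 7*sqrt(17)/2

E = 17, F = 0, G = u^2, so EG − F² = 17*u^2. Taking the positive square root: √(EG − F²) = sqrt(17)*Abs(u). At (u, v) = (7/2, 3*pi/5): 7*sqrt(17)/2.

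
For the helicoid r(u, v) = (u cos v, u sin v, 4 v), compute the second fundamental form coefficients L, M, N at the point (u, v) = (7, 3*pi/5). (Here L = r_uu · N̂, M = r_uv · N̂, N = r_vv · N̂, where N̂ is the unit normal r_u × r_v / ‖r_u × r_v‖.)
L = 0;  M = -4*sqrt(65)/65;  N = 0

Compute the unit normal N̂(u, v) = (4*sin(v)/sqrt(u^2 + 16), -4*cos(v)/sqrt(u^2 + 16), u/sqrt(u^2 + 16)), and the second partials r_uu, r_uv, r_vv. Take dot products:
  L(u, v) = r_uu · N̂ = 0,
  M(u, v) = r_uv · N̂ = -4/sqrt(u^2 + 16),
  N(u, v) = r_vv · N̂ = 0.
Evaluating at (u, v) = (7, 3*pi/5):
  L = 0, M = -4*sqrt(65)/65, N = 0.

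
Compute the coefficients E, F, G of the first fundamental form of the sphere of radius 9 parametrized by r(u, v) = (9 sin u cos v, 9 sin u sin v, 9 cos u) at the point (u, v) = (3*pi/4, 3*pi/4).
E = 81;  F = 0;  G = 81/2

Partials: r_u = (9*cos(u)*cos(v), 9*sin(v)*cos(u), -9*sin(u)), r_v = (-9*sin(u)*sin(v), 9*sin(u)*cos(v), 0). As functions of (u, v):
  E = r_u · r_u = 81,
  F = r_u · r_v = 0,
  G = r_v · r_v = 81*sin(u)^2.
Evaluating at (u, v) = (3*pi/4, 3*pi/4): E = 81, F = 0, G = 81/2.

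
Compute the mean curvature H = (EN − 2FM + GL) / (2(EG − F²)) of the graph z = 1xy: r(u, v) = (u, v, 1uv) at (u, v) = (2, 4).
H = -8*sqrt(21)/441

With E = v^2 + 1, F = u*v, G = u^2 + 1, L = 0, M = 1/sqrt(u^2 + v^2 + 1), N = 0, assemble
  H = (EN − 2FM + GL) / (2(EG − F²)) = -u*v/(u^2 + v^2 + 1)^(3/2).
At (u, v) = (2, 4): H = -8*sqrt(21)/441.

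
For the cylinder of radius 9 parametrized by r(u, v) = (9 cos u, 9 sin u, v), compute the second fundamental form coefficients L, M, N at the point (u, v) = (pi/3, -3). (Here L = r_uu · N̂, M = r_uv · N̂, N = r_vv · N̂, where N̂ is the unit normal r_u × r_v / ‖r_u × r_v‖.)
L = -9;  M = 0;  N = 0

Compute the unit normal N̂(u, v) = (cos(u), sin(u), 0), and the second partials r_uu, r_uv, r_vv. Take dot products:
  L(u, v) = r_uu · N̂ = -9,
  M(u, v) = r_uv · N̂ = 0,
  N(u, v) = r_vv · N̂ = 0.
Evaluating at (u, v) = (pi/3, -3):
  L = -9, M = 0, N = 0.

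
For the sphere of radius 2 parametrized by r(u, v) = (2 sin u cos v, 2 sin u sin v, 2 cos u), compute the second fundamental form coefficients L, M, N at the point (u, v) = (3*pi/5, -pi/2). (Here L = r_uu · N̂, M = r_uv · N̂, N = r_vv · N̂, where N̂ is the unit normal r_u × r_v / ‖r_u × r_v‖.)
L = -2;  M = 0;  N = -5/4 - sqrt(5)/4

Compute the unit normal N̂(u, v) = (sin(u)^2*cos(v)/Abs(sin(u)), sin(u)^2*sin(v)/Abs(sin(u)), sin(2*u)/(2*Abs(sin(u)))), and the second partials r_uu, r_uv, r_vv. Take dot products:
  L(u, v) = r_uu · N̂ = -2*sin(u)/Abs(sin(u)),
  M(u, v) = r_uv · N̂ = 0,
  N(u, v) = r_vv · N̂ = -2*sin(u)^3/Abs(sin(u)).
Evaluating at (u, v) = (3*pi/5, -pi/2):
  L = -2, M = 0, N = -5/4 - sqrt(5)/4.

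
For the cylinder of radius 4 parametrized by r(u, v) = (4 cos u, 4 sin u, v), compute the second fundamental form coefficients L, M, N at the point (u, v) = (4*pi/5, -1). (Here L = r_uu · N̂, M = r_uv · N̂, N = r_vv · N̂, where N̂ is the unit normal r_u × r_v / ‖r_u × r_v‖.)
L = -4;  M = 0;  N = 0

Compute the unit normal N̂(u, v) = (cos(u), sin(u), 0), and the second partials r_uu, r_uv, r_vv. Take dot products:
  L(u, v) = r_uu · N̂ = -4,
  M(u, v) = r_uv · N̂ = 0,
  N(u, v) = r_vv · N̂ = 0.
Evaluating at (u, v) = (4*pi/5, -1):
  L = -4, M = 0, N = 0.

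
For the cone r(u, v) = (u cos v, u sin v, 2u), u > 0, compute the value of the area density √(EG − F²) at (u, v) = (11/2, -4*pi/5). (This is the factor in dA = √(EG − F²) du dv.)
√(EG − F²)|_{(11/2, -4*pi/5)} = 11*sqrt(5)/2

E = 5, F = 0, G = u^2, so EG − F² = 5*u^2. Taking the positive square root: √(EG − F²) = sqrt(5)*Abs(u). At (u, v) = (11/2, -4*pi/5): 11*sqrt(5)/2.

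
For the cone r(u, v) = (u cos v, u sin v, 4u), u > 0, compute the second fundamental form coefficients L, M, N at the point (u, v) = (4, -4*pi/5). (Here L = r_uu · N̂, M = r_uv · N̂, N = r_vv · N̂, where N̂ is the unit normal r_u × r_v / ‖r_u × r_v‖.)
L = 0;  M = 0;  N = 16*sqrt(17)/17

Compute the unit normal N̂(u, v) = (-4*sqrt(17)*u*cos(v)/(17*Abs(u)), -4*sqrt(17)*u*sin(v)/(17*Abs(u)), sqrt(17)*u/(17*Abs(u))), and the second partials r_uu, r_uv, r_vv. Take dot products:
  L(u, v) = r_uu · N̂ = 0,
  M(u, v) = r_uv · N̂ = 0,
  N(u, v) = r_vv · N̂ = 4*sqrt(17)*u^2/(17*Abs(u)).
Evaluating at (u, v) = (4, -4*pi/5):
  L = 0, M = 0, N = 16*sqrt(17)/17.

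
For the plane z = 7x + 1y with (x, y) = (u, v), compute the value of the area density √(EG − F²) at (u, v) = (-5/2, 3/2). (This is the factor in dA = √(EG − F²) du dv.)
√(EG − F²)|_{(-5/2, 3/2)} = sqrt(51)

E = 50, F = 7, G = 2, so EG − F² = 51. Taking the positive square root: √(EG − F²) = sqrt(51). At (u, v) = (-5/2, 3/2): sqrt(51).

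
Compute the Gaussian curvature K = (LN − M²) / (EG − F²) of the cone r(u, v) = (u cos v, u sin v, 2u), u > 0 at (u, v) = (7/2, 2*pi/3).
K = 0

Coefficients of the first fundamental form: E = 5, F = 0, G = u^2.
Coefficients of the second fundamental form: L = 0, M = 0, N = 2*sqrt(5)*u^2/(5*Abs(u)).
Assemble K = (LN − M²)/(EG − F²) = 0. At (u, v) = (7/2, 2*pi/3): K = 0.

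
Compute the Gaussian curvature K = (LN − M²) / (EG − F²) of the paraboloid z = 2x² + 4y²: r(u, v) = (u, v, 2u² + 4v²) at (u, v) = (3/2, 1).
K = 32/10201

Coefficients of the first fundamental form: E = 16*u^2 + 1, F = 32*u*v, G = 64*v^2 + 1.
Coefficients of the second fundamental form: L = 4/sqrt(16*u^2 + 64*v^2 + 1), M = 0, N = 8/sqrt(16*u^2 + 64*v^2 + 1).
Assemble K = (LN − M²)/(EG − F²) = 32/(256*u^4 + 2048*u^2*v^2 + 32*u^2 + 4096*v^4 + 128*v^2 + 1). At (u, v) = (3/2, 1): K = 32/10201.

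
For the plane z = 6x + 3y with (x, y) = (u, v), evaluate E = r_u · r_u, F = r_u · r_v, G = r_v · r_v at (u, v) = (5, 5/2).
E = 37;  F = 18;  G = 10

Partials: r_u = (1, 0, 6), r_v = (0, 1, 3). As functions of (u, v):
  E = r_u · r_u = 37,
  F = r_u · r_v = 18,
  G = r_v · r_v = 10.
Evaluating at (u, v) = (5, 5/2): E = 37, F = 18, G = 10.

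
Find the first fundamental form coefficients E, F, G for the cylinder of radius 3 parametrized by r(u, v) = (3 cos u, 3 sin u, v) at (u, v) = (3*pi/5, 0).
E = 9;  F = 0;  G = 1

Partials: r_u = (-3*sin(u), 3*cos(u), 0), r_v = (0, 0, 1). As functions of (u, v):
  E = r_u · r_u = 9,
  F = r_u · r_v = 0,
  G = r_v · r_v = 1.
Evaluating at (u, v) = (3*pi/5, 0): E = 9, F = 0, G = 1.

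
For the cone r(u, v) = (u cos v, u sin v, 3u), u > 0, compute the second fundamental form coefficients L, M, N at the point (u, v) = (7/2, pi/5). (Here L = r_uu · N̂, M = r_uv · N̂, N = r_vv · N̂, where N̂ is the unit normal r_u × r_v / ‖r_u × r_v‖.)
L = 0;  M = 0;  N = 21*sqrt(10)/20

Compute the unit normal N̂(u, v) = (-3*sqrt(10)*u*cos(v)/(10*Abs(u)), -3*sqrt(10)*u*sin(v)/(10*Abs(u)), sqrt(10)*u/(10*Abs(u))), and the second partials r_uu, r_uv, r_vv. Take dot products:
  L(u, v) = r_uu · N̂ = 0,
  M(u, v) = r_uv · N̂ = 0,
  N(u, v) = r_vv · N̂ = 3*sqrt(10)*u^2/(10*Abs(u)).
Evaluating at (u, v) = (7/2, pi/5):
  L = 0, M = 0, N = 21*sqrt(10)/20.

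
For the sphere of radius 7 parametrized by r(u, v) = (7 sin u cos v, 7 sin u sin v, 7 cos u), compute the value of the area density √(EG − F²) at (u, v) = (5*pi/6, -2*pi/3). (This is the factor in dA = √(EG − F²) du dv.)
√(EG − F²)|_{(5*pi/6, -2*pi/3)} = 49/2

E = 49, F = 0, G = 49*sin(u)^2, so EG − F² = 2401*sin(u)^2. Taking the positive square root: √(EG − F²) = 49*Abs(sin(u)). At (u, v) = (5*pi/6, -2*pi/3): 49/2.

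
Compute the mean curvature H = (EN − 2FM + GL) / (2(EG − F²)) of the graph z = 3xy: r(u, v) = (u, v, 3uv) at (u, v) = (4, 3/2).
H = -1296*sqrt(661)/436921

With E = 9*v^2 + 1, F = 9*u*v, G = 9*u^2 + 1, L = 0, M = 3/sqrt(9*u^2 + 9*v^2 + 1), N = 0, assemble
  H = (EN − 2FM + GL) / (2(EG − F²)) = -27*u*v/(9*u^2 + 9*v^2 + 1)^(3/2).
At (u, v) = (4, 3/2): H = -1296*sqrt(661)/436921.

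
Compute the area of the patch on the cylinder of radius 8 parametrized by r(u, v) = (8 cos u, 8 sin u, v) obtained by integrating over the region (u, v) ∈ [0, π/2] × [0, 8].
Area = 32*pi

Area = ∫∫ √(EG − F²) du dv with √(EG − F²) = 8. Integrating over [0, π/2] × [0, 8] gives 32*pi.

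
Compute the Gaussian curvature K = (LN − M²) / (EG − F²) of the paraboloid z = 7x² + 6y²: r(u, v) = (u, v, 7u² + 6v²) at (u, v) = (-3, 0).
K = 168/3115225

Coefficients of the first fundamental form: E = 196*u^2 + 1, F = 168*u*v, G = 144*v^2 + 1.
Coefficients of the second fundamental form: L = 14/sqrt(196*u^2 + 144*v^2 + 1), M = 0, N = 12/sqrt(196*u^2 + 144*v^2 + 1).
Assemble K = (LN − M²)/(EG − F²) = 168/(38416*u^4 + 56448*u^2*v^2 + 392*u^2 + 20736*v^4 + 288*v^2 + 1). At (u, v) = (-3, 0): K = 168/3115225.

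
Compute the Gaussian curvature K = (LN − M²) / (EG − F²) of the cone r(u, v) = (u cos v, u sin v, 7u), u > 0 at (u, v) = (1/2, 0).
K = 0

Coefficients of the first fundamental form: E = 50, F = 0, G = u^2.
Coefficients of the second fundamental form: L = 0, M = 0, N = 7*sqrt(2)*u^2/(10*Abs(u)).
Assemble K = (LN − M²)/(EG − F²) = 0. At (u, v) = (1/2, 0): K = 0.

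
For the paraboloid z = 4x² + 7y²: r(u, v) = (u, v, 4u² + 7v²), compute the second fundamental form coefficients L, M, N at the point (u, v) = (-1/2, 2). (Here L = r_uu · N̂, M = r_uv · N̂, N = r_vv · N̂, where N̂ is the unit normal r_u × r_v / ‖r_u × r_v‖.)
L = 8*sqrt(89)/267;  M = 0;  N = 14*sqrt(89)/267

Compute the unit normal N̂(u, v) = (-8*u/sqrt(64*u^2 + 196*v^2 + 1), -14*v/sqrt(64*u^2 + 196*v^2 + 1), 1/sqrt(64*u^2 + 196*v^2 + 1)), and the second partials r_uu, r_uv, r_vv. Take dot products:
  L(u, v) = r_uu · N̂ = 8/sqrt(64*u^2 + 196*v^2 + 1),
  M(u, v) = r_uv · N̂ = 0,
  N(u, v) = r_vv · N̂ = 14/sqrt(64*u^2 + 196*v^2 + 1).
Evaluating at (u, v) = (-1/2, 2):
  L = 8*sqrt(89)/267, M = 0, N = 14*sqrt(89)/267.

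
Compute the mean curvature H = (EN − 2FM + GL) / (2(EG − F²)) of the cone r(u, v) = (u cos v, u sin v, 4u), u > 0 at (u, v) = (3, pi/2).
H = 2*sqrt(17)/51

With E = 17, F = 0, G = u^2, L = 0, M = 0, N = 4*sqrt(17)*u^2/(17*Abs(u)), assemble
  H = (EN − 2FM + GL) / (2(EG − F²)) = 2*sqrt(17)/(17*Abs(u)).
At (u, v) = (3, pi/2): H = 2*sqrt(17)/51.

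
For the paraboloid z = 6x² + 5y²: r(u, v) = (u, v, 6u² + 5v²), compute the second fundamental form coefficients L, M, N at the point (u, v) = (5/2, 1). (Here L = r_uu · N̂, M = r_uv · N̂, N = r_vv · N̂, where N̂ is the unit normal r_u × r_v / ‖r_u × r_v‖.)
L = 12*sqrt(1001)/1001;  M = 0;  N = 10*sqrt(1001)/1001

Compute the unit normal N̂(u, v) = (-12*u/sqrt(144*u^2 + 100*v^2 + 1), -10*v/sqrt(144*u^2 + 100*v^2 + 1), 1/sqrt(144*u^2 + 100*v^2 + 1)), and the second partials r_uu, r_uv, r_vv. Take dot products:
  L(u, v) = r_uu · N̂ = 12/sqrt(144*u^2 + 100*v^2 + 1),
  M(u, v) = r_uv · N̂ = 0,
  N(u, v) = r_vv · N̂ = 10/sqrt(144*u^2 + 100*v^2 + 1).
Evaluating at (u, v) = (5/2, 1):
  L = 12*sqrt(1001)/1001, M = 0, N = 10*sqrt(1001)/1001.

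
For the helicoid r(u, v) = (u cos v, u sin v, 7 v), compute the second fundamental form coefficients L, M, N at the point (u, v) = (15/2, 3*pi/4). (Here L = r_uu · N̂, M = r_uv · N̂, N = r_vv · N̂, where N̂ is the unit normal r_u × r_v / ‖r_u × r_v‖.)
L = 0;  M = -14*sqrt(421)/421;  N = 0

Compute the unit normal N̂(u, v) = (7*sin(v)/sqrt(u^2 + 49), -7*cos(v)/sqrt(u^2 + 49), u/sqrt(u^2 + 49)), and the second partials r_uu, r_uv, r_vv. Take dot products:
  L(u, v) = r_uu · N̂ = 0,
  M(u, v) = r_uv · N̂ = -7/sqrt(u^2 + 49),
  N(u, v) = r_vv · N̂ = 0.
Evaluating at (u, v) = (15/2, 3*pi/4):
  L = 0, M = -14*sqrt(421)/421, N = 0.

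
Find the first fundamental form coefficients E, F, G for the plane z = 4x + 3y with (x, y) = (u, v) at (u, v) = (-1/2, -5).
E = 17;  F = 12;  G = 10

Partials: r_u = (1, 0, 4), r_v = (0, 1, 3). As functions of (u, v):
  E = r_u · r_u = 17,
  F = r_u · r_v = 12,
  G = r_v · r_v = 10.
Evaluating at (u, v) = (-1/2, -5): E = 17, F = 12, G = 10.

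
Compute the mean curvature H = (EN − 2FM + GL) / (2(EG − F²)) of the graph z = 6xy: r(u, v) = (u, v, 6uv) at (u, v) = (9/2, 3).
H = -729*sqrt(1054)/277729

With E = 36*v^2 + 1, F = 36*u*v, G = 36*u^2 + 1, L = 0, M = 6/sqrt(36*u^2 + 36*v^2 + 1), N = 0, assemble
  H = (EN − 2FM + GL) / (2(EG − F²)) = -216*u*v/(36*u^2 + 36*v^2 + 1)^(3/2).
At (u, v) = (9/2, 3): H = -729*sqrt(1054)/277729.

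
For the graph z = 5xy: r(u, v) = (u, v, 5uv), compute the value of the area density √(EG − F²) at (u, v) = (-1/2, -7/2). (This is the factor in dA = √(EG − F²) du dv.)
√(EG − F²)|_{(-1/2, -7/2)} = sqrt(1254)/2

E = 25*v^2 + 1, F = 25*u*v, G = 25*u^2 + 1, so EG − F² = 25*u^2 + 25*v^2 + 1. Taking the positive square root: √(EG − F²) = sqrt(25*u^2 + 25*v^2 + 1). At (u, v) = (-1/2, -7/2): sqrt(1254)/2.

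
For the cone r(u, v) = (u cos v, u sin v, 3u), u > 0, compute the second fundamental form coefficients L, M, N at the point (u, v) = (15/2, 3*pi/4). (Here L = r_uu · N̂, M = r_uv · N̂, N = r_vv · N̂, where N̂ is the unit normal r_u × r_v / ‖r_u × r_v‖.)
L = 0;  M = 0;  N = 9*sqrt(10)/4

Compute the unit normal N̂(u, v) = (-3*sqrt(10)*u*cos(v)/(10*Abs(u)), -3*sqrt(10)*u*sin(v)/(10*Abs(u)), sqrt(10)*u/(10*Abs(u))), and the second partials r_uu, r_uv, r_vv. Take dot products:
  L(u, v) = r_uu · N̂ = 0,
  M(u, v) = r_uv · N̂ = 0,
  N(u, v) = r_vv · N̂ = 3*sqrt(10)*u^2/(10*Abs(u)).
Evaluating at (u, v) = (15/2, 3*pi/4):
  L = 0, M = 0, N = 9*sqrt(10)/4.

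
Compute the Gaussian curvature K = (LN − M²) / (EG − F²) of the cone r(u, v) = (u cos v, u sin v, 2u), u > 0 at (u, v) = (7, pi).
K = 0

Coefficients of the first fundamental form: E = 5, F = 0, G = u^2.
Coefficients of the second fundamental form: L = 0, M = 0, N = 2*sqrt(5)*u^2/(5*Abs(u)).
Assemble K = (LN − M²)/(EG − F²) = 0. At (u, v) = (7, pi): K = 0.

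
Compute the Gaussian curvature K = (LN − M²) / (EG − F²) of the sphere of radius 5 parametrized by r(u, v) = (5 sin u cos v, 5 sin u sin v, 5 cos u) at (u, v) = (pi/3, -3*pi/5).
K = 1/25

Coefficients of the first fundamental form: E = 25, F = 0, G = 25*sin(u)^2.
Coefficients of the second fundamental form: L = -5*sin(u)/Abs(sin(u)), M = 0, N = -5*sin(u)^3/Abs(sin(u)).
Assemble K = (LN − M²)/(EG − F²) = 1/25. At (u, v) = (pi/3, -3*pi/5): K = 1/25.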